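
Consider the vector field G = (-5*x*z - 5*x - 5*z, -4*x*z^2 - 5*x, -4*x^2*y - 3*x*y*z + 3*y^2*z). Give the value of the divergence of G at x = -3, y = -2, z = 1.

-16

∂G₁/∂x = -5*z - 5
∂G₂/∂y = 0
∂G₃/∂z = -3*x*y + 3*y^2
∇·G = -3*x*y + 3*y^2 - 5*z - 5
At (-3, -2, 1): -16.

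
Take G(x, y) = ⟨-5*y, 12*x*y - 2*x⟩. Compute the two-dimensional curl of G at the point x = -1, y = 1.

∂G₂/∂x = 12*y - 2
∂G₁/∂y = -5
Scalar curl = 12*y + 3
At (-1, 1): 15.

15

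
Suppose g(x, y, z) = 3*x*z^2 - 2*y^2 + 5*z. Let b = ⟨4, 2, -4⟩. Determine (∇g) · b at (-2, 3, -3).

∂g/∂x = 3*z^2
∂g/∂y = -4*y
∂g/∂z = 6*x*z + 5
∇g at (-2, 3, -3) = (27, -12, 41)
∇g · b = (27)(4) + (-12)(2) + (41)(-4) = -80

-80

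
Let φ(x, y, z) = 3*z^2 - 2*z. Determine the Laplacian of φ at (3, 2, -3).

∂²φ/∂x² = 0
∂²φ/∂y² = 0
∂²φ/∂z² = 6
∇²φ = 6
At (3, 2, -3): 6.

6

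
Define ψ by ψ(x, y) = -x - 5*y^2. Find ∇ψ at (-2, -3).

(-1, 30)

∂ψ/∂x = -1
∂ψ/∂y = -10*y
∇ψ = (-1, -10*y)
At (-2, -3): (-1, 30).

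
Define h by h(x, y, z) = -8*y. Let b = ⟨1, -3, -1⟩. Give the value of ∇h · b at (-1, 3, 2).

∂h/∂x = 0
∂h/∂y = -8
∂h/∂z = 0
∇h at (-1, 3, 2) = (0, -8, 0)
∇h · b = (0)(1) + (-8)(-3) + (0)(-1) = 24

24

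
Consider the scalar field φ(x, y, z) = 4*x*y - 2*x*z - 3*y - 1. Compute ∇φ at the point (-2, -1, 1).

∂φ/∂x = 4*y - 2*z
∂φ/∂y = 4*x - 3
∂φ/∂z = -2*x
∇φ = (4*y - 2*z, 4*x - 3, -2*x)
At (-2, -1, 1): (-6, -11, 4).

(-6, -11, 4)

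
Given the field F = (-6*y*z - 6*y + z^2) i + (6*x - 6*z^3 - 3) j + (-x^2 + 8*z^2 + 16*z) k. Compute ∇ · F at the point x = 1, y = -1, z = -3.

∂F₁/∂x = 0
∂F₂/∂y = 0
∂F₃/∂z = 16*z + 16
∇·F = 16*z + 16
At (1, -1, -3): -32.

-32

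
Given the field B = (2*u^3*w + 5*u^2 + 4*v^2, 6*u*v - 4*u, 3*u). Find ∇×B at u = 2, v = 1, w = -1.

(0, 13, -6)

(∇×B)₁ = ∂B₃/∂v − ∂B₂/∂w = 0
(∇×B)₂ = ∂B₁/∂w − ∂B₃/∂u = 2*u^3 - 3
(∇×B)₃ = ∂B₂/∂u − ∂B₁/∂v = -2*v - 4
∇×B = (0, 2*u^3 - 3, -2*v - 4)
At (2, 1, -1): (0, 13, -6).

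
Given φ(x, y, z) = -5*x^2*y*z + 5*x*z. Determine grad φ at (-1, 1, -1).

∂φ/∂x = -10*x*y*z + 5*z
∂φ/∂y = -5*x^2*z
∂φ/∂z = -5*x^2*y + 5*x
∇φ = (-10*x*y*z + 5*z, -5*x^2*z, -5*x^2*y + 5*x)
At (-1, 1, -1): (-15, 5, -10).

(-15, 5, -10)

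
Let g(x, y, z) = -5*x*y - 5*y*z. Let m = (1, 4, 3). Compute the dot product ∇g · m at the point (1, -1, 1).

-20

∂g/∂x = -5*y
∂g/∂y = -5*x - 5*z
∂g/∂z = -5*y
∇g at (1, -1, 1) = (5, -10, 5)
∇g · m = (5)(1) + (-10)(4) + (5)(3) = -20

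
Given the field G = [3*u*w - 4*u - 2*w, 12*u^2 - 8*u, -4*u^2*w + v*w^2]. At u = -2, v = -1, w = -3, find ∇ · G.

∂G₁/∂u = 3*w - 4
∂G₂/∂v = 0
∂G₃/∂w = -4*u^2 + 2*v*w
∇·G = -4*u^2 + 2*v*w + 3*w - 4
At (-2, -1, -3): -23.

-23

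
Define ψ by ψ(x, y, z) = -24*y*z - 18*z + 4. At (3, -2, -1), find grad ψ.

(0, 24, 30)

∂ψ/∂x = 0
∂ψ/∂y = -24*z
∂ψ/∂z = -24*y - 18
∇ψ = (0, -24*z, -24*y - 18)
At (3, -2, -1): (0, 24, 30).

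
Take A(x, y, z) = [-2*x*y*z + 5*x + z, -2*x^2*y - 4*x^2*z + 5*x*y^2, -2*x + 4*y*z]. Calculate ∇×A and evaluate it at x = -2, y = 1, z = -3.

(4, 7, -23)

(∇×A)₁ = ∂A₃/∂y − ∂A₂/∂z = 4*x^2 + 4*z
(∇×A)₂ = ∂A₁/∂z − ∂A₃/∂x = -2*x*y + 3
(∇×A)₃ = ∂A₂/∂x − ∂A₁/∂y = -4*x*y - 6*x*z + 5*y^2
∇×A = (4*x^2 + 4*z, -2*x*y + 3, -4*x*y - 6*x*z + 5*y^2)
At (-2, 1, -3): (4, 7, -23).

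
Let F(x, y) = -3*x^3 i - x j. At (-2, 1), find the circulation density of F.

-1

∂F₂/∂x = -1
∂F₁/∂y = 0
Scalar curl = -1
At (-2, 1): -1.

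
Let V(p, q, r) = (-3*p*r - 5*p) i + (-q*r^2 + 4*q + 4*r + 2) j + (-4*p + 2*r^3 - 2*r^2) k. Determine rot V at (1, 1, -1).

(-6, 1, 0)

(∇×V)₁ = ∂V₃/∂q − ∂V₂/∂r = 2*q*r - 4
(∇×V)₂ = ∂V₁/∂r − ∂V₃/∂p = -3*p + 4
(∇×V)₃ = ∂V₂/∂p − ∂V₁/∂q = 0
∇×V = (2*q*r - 4, -3*p + 4, 0)
At (1, 1, -1): (-6, 1, 0).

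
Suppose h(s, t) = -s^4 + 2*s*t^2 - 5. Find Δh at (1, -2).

-8

∂²h/∂s² = -12*s^2
∂²h/∂t² = 4*s
∇²h = -12*s^2 + 4*s
At (1, -2): -8.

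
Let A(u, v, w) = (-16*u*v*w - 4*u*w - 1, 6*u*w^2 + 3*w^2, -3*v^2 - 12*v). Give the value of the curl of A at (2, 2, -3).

(66, -72, -42)

(∇×A)₁ = ∂A₃/∂v − ∂A₂/∂w = -12*u*w - 6*v - 6*w - 12
(∇×A)₂ = ∂A₁/∂w − ∂A₃/∂u = -16*u*v - 4*u
(∇×A)₃ = ∂A₂/∂u − ∂A₁/∂v = 16*u*w + 6*w^2
∇×A = (-12*u*w - 6*v - 6*w - 12, -16*u*v - 4*u, 16*u*w + 6*w^2)
At (2, 2, -3): (66, -72, -42).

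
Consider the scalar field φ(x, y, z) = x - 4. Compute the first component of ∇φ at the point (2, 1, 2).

1

(∇φ)_1 = ∂φ/∂x = 1
At (2, 1, 2): 1.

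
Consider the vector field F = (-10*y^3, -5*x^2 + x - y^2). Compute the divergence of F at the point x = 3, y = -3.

∂F₁/∂x = 0
∂F₂/∂y = -2*y
∇·F = -2*y
At (3, -3): 6.

6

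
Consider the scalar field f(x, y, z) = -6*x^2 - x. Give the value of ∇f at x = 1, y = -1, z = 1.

∂f/∂x = -12*x - 1
∂f/∂y = 0
∂f/∂z = 0
∇f = (-12*x - 1, 0, 0)
At (1, -1, 1): (-13, 0, 0).

(-13, 0, 0)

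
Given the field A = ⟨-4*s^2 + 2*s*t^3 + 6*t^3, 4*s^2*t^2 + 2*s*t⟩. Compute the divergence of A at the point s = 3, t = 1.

56

∂A₁/∂s = -8*s + 2*t^3
∂A₂/∂t = 8*s^2*t + 2*s
∇·A = 8*s^2*t - 6*s + 2*t^3
At (3, 1): 56.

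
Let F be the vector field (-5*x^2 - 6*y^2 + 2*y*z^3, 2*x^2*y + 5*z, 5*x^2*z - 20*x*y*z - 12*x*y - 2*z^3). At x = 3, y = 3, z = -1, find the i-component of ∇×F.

(∇×F)_1 = ∂F₃/∂y − ∂F₂/∂z
= -20*x*z - 12*x − (5)
= -20*x*z - 12*x - 5
At (3, 3, -1): 19.

19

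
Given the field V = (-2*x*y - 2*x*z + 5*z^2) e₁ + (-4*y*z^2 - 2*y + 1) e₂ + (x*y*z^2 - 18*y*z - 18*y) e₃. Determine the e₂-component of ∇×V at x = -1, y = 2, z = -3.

(∇×V)_2 = ∂V₁/∂z − ∂V₃/∂x
= -2*x + 10*z − (y*z^2)
= -2*x - y*z^2 + 10*z
At (-1, 2, -3): -46.

-46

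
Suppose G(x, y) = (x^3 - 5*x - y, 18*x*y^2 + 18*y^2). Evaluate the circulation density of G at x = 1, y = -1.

∂G₂/∂x = 18*y^2
∂G₁/∂y = -1
Scalar curl = 18*y^2 + 1
At (1, -1): 19.

19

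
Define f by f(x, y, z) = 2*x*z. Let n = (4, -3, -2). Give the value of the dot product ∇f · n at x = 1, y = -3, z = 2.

∂f/∂x = 2*z
∂f/∂y = 0
∂f/∂z = 2*x
∇f at (1, -3, 2) = (4, 0, 2)
∇f · n = (4)(4) + (0)(-3) + (2)(-2) = 12

12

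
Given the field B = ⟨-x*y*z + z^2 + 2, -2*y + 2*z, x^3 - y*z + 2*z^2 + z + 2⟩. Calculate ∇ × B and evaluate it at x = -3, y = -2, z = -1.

(∇×B)₁ = ∂B₃/∂y − ∂B₂/∂z = -z - 2
(∇×B)₂ = ∂B₁/∂z − ∂B₃/∂x = -3*x^2 - x*y + 2*z
(∇×B)₃ = ∂B₂/∂x − ∂B₁/∂y = x*z
∇×B = (-z - 2, -3*x^2 - x*y + 2*z, x*z)
At (-3, -2, -1): (-1, -35, 3).

(-1, -35, 3)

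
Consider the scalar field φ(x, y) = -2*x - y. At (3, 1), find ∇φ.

(-2, -1)

∂φ/∂x = -2
∂φ/∂y = -1
∇φ = (-2, -1)
At (3, 1): (-2, -1).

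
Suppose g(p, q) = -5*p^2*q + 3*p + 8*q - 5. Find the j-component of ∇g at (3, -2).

-37

(∇g)_2 = ∂g/∂q = -5*p^2 + 8
At (3, -2): -37.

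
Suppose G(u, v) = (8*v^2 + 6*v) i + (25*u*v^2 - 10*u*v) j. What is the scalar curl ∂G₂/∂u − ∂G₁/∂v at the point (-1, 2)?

42

∂G₂/∂u = 25*v^2 - 10*v
∂G₁/∂v = 16*v + 6
Scalar curl = 25*v^2 - 26*v - 6
At (-1, 2): 42.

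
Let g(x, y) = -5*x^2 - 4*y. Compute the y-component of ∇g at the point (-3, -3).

(∇g)_2 = ∂g/∂y = -4
At (-3, -3): -4.

-4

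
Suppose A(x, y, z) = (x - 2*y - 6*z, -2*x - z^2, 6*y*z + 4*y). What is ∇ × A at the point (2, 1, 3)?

(28, -6, 0)

(∇×A)₁ = ∂A₃/∂y − ∂A₂/∂z = 8*z + 4
(∇×A)₂ = ∂A₁/∂z − ∂A₃/∂x = -6
(∇×A)₃ = ∂A₂/∂x − ∂A₁/∂y = 0
∇×A = (8*z + 4, -6, 0)
At (2, 1, 3): (28, -6, 0).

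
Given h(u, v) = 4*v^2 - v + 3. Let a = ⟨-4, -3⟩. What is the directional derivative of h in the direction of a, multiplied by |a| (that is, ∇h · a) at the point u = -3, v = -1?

∂h/∂u = 0
∂h/∂v = 8*v - 1
∇h at (-3, -1) = (0, -9)
∇h · a = (0)(-4) + (-9)(-3) = 27

27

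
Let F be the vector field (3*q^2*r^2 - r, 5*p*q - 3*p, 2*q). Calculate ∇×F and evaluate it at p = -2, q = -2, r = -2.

(∇×F)₁ = ∂F₃/∂q − ∂F₂/∂r = 2
(∇×F)₂ = ∂F₁/∂r − ∂F₃/∂p = 6*q^2*r - 1
(∇×F)₃ = ∂F₂/∂p − ∂F₁/∂q = -6*q*r^2 + 5*q - 3
∇×F = (2, 6*q^2*r - 1, -6*q*r^2 + 5*q - 3)
At (-2, -2, -2): (2, -49, 35).

(2, -49, 35)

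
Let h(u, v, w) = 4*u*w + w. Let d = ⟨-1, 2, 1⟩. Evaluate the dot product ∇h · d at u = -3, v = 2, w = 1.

-15

∂h/∂u = 4*w
∂h/∂v = 0
∂h/∂w = 4*u + 1
∇h at (-3, 2, 1) = (4, 0, -11)
∇h · d = (4)(-1) + (0)(2) + (-11)(1) = -15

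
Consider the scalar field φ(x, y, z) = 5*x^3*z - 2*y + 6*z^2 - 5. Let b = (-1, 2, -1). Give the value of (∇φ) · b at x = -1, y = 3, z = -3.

∂φ/∂x = 15*x^2*z
∂φ/∂y = -2
∂φ/∂z = 5*x^3 + 12*z
∇φ at (-1, 3, -3) = (-45, -2, -41)
∇φ · b = (-45)(-1) + (-2)(2) + (-41)(-1) = 82

82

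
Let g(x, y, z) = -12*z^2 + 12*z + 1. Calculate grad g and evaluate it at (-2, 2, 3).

∂g/∂x = 0
∂g/∂y = 0
∂g/∂z = -24*z + 12
∇g = (0, 0, -24*z + 12)
At (-2, 2, 3): (0, 0, -60).

(0, 0, -60)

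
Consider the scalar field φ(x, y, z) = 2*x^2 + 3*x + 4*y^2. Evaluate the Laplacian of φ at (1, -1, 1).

12

∂²φ/∂x² = 4
∂²φ/∂y² = 8
∂²φ/∂z² = 0
∇²φ = 12
At (1, -1, 1): 12.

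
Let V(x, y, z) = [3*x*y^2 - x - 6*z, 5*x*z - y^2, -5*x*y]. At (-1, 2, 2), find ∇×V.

(∇×V)₁ = ∂V₃/∂y − ∂V₂/∂z = -10*x
(∇×V)₂ = ∂V₁/∂z − ∂V₃/∂x = 5*y - 6
(∇×V)₃ = ∂V₂/∂x − ∂V₁/∂y = -6*x*y + 5*z
∇×V = (-10*x, 5*y - 6, -6*x*y + 5*z)
At (-1, 2, 2): (10, 4, 22).

(10, 4, 22)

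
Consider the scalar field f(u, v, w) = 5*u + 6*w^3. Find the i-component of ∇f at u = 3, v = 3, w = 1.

(∇f)_1 = ∂f/∂u = 5
At (3, 3, 1): 5.

5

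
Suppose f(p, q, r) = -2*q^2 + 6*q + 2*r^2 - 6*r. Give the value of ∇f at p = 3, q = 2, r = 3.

∂f/∂p = 0
∂f/∂q = -4*q + 6
∂f/∂r = 4*r - 6
∇f = (0, -4*q + 6, 4*r - 6)
At (3, 2, 3): (0, -2, 6).

(0, -2, 6)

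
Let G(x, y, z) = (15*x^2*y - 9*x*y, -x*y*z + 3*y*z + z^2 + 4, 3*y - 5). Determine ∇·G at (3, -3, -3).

∂G₁/∂x = 30*x*y - 9*y
∂G₂/∂y = -x*z + 3*z
∂G₃/∂z = 0
∇·G = 30*x*y - x*z - 9*y + 3*z
At (3, -3, -3): -243.

-243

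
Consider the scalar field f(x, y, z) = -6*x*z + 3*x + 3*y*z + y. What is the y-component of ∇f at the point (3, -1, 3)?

(∇f)_2 = ∂f/∂y = 3*z + 1
At (3, -1, 3): 10.

10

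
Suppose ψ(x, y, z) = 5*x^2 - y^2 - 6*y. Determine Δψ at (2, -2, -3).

∂²ψ/∂x² = 10
∂²ψ/∂y² = -2
∂²ψ/∂z² = 0
∇²ψ = 8
At (2, -2, -3): 8.

8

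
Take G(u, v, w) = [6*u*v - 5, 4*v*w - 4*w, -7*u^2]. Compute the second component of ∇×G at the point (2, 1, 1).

28

(∇×G)_2 = ∂G₁/∂w − ∂G₃/∂u
= 0 − (-14*u)
= 14*u
At (2, 1, 1): 28.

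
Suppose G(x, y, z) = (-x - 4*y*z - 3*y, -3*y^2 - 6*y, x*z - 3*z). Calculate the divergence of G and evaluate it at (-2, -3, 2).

∂G₁/∂x = -1
∂G₂/∂y = -6*y - 6
∂G₃/∂z = x - 3
∇·G = x - 6*y - 10
At (-2, -3, 2): 6.

6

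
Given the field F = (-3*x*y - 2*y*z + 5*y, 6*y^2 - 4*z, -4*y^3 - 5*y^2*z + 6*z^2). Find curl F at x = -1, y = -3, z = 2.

(∇×F)₁ = ∂F₃/∂y − ∂F₂/∂z = -12*y^2 - 10*y*z + 4
(∇×F)₂ = ∂F₁/∂z − ∂F₃/∂x = -2*y
(∇×F)₃ = ∂F₂/∂x − ∂F₁/∂y = 3*x + 2*z - 5
∇×F = (-12*y^2 - 10*y*z + 4, -2*y, 3*x + 2*z - 5)
At (-1, -3, 2): (-44, 6, -4).

(-44, 6, -4)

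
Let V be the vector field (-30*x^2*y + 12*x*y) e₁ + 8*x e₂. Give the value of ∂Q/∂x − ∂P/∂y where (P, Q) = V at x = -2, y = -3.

∂V₂/∂x = 8
∂V₁/∂y = -30*x^2 + 12*x
Scalar curl = 30*x^2 - 12*x + 8
At (-2, -3): 152.

152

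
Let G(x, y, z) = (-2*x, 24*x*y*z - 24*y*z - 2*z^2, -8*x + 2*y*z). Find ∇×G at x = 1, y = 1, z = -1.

(∇×G)₁ = ∂G₃/∂y − ∂G₂/∂z = -24*x*y + 24*y + 6*z
(∇×G)₂ = ∂G₁/∂z − ∂G₃/∂x = 8
(∇×G)₃ = ∂G₂/∂x − ∂G₁/∂y = 24*y*z
∇×G = (-24*x*y + 24*y + 6*z, 8, 24*y*z)
At (1, 1, -1): (-6, 8, -24).

(-6, 8, -24)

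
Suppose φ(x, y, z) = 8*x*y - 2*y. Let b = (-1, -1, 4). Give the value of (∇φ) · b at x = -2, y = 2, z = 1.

2

∂φ/∂x = 8*y
∂φ/∂y = 8*x - 2
∂φ/∂z = 0
∇φ at (-2, 2, 1) = (16, -18, 0)
∇φ · b = (16)(-1) + (-18)(-1) + (0)(4) = 2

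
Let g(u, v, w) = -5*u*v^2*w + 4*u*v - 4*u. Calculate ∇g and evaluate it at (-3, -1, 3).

(-23, -102, 15)

∂g/∂u = -5*v^2*w + 4*v - 4
∂g/∂v = -10*u*v*w + 4*u
∂g/∂w = -5*u*v^2
∇g = (-5*v^2*w + 4*v - 4, -10*u*v*w + 4*u, -5*u*v^2)
At (-3, -1, 3): (-23, -102, 15).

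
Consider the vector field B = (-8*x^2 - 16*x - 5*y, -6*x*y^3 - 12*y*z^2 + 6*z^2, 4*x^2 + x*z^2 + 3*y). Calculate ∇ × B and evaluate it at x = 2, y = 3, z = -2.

(∇×B)₁ = ∂B₃/∂y − ∂B₂/∂z = 24*y*z - 12*z + 3
(∇×B)₂ = ∂B₁/∂z − ∂B₃/∂x = -8*x - z^2
(∇×B)₃ = ∂B₂/∂x − ∂B₁/∂y = -6*y^3 + 5
∇×B = (24*y*z - 12*z + 3, -8*x - z^2, -6*y^3 + 5)
At (2, 3, -2): (-117, -20, -157).

(-117, -20, -157)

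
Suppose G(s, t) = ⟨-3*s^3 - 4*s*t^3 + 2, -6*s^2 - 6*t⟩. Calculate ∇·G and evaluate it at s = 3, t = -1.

-83

∂G₁/∂s = -9*s^2 - 4*t^3
∂G₂/∂t = -6
∇·G = -9*s^2 - 4*t^3 - 6
At (3, -1): -83.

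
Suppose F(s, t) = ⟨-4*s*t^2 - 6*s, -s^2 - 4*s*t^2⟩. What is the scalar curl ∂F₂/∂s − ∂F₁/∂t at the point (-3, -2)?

38

∂F₂/∂s = -2*s - 4*t^2
∂F₁/∂t = -8*s*t
Scalar curl = 8*s*t - 2*s - 4*t^2
At (-3, -2): 38.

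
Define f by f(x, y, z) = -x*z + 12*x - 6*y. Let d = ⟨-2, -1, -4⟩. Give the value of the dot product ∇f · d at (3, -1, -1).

∂f/∂x = -z + 12
∂f/∂y = -6
∂f/∂z = -x
∇f at (3, -1, -1) = (13, -6, -3)
∇f · d = (13)(-2) + (-6)(-1) + (-3)(-4) = -8

-8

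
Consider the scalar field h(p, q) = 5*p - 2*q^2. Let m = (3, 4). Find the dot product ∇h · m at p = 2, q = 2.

-17

∂h/∂p = 5
∂h/∂q = -4*q
∇h at (2, 2) = (5, -8)
∇h · m = (5)(3) + (-8)(4) = -17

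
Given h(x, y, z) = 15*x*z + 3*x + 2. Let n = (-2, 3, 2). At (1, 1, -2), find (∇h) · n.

∂h/∂x = 15*z + 3
∂h/∂y = 0
∂h/∂z = 15*x
∇h at (1, 1, -2) = (-27, 0, 15)
∇h · n = (-27)(-2) + (0)(3) + (15)(2) = 84

84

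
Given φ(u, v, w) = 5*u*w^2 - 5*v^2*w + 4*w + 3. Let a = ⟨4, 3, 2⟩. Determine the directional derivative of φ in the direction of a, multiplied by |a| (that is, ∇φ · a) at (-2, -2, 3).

208

∂φ/∂u = 5*w^2
∂φ/∂v = -10*v*w
∂φ/∂w = 10*u*w - 5*v^2 + 4
∇φ at (-2, -2, 3) = (45, 60, -76)
∇φ · a = (45)(4) + (60)(3) + (-76)(2) = 208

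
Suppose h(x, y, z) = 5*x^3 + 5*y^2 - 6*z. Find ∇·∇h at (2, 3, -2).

70

∂²h/∂x² = 30*x
∂²h/∂y² = 10
∂²h/∂z² = 0
∇²h = 30*x + 10
At (2, 3, -2): 70.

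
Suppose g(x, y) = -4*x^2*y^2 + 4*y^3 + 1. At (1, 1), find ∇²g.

∂²g/∂x² = -8*y^2
∂²g/∂y² = 8*(-x^2 + 3*y)
∇²g = -8*x^2 - 8*y^2 + 24*y
At (1, 1): 8.

8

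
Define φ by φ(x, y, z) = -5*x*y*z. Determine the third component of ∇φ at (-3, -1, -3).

(∇φ)_3 = ∂φ/∂z = -5*x*y
At (-3, -1, -3): -15.

-15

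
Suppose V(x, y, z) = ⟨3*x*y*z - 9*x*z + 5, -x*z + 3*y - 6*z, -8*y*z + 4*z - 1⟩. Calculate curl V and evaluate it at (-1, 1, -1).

(13, 6, -2)

(∇×V)₁ = ∂V₃/∂y − ∂V₂/∂z = x - 8*z + 6
(∇×V)₂ = ∂V₁/∂z − ∂V₃/∂x = 3*x*y - 9*x
(∇×V)₃ = ∂V₂/∂x − ∂V₁/∂y = -3*x*z - z
∇×V = (x - 8*z + 6, 3*x*y - 9*x, -3*x*z - z)
At (-1, 1, -1): (13, 6, -2).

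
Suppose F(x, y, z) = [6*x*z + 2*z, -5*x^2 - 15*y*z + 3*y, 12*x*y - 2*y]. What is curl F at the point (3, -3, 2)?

(∇×F)₁ = ∂F₃/∂y − ∂F₂/∂z = 12*x + 15*y - 2
(∇×F)₂ = ∂F₁/∂z − ∂F₃/∂x = 6*x - 12*y + 2
(∇×F)₃ = ∂F₂/∂x − ∂F₁/∂y = -10*x
∇×F = (12*x + 15*y - 2, 6*x - 12*y + 2, -10*x)
At (3, -3, 2): (-11, 56, -30).

(-11, 56, -30)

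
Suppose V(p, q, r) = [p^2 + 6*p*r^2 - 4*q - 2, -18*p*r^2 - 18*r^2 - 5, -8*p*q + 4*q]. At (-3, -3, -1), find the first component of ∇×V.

100

(∇×V)_1 = ∂V₃/∂q − ∂V₂/∂r
= -8*p + 4 − (-36*p*r - 36*r)
= 36*p*r - 8*p + 36*r + 4
At (-3, -3, -1): 100.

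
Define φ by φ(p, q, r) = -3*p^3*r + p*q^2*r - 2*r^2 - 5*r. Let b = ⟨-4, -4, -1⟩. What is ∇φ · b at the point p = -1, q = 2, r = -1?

∂φ/∂p = -9*p^2*r + q^2*r
∂φ/∂q = 2*p*q*r
∂φ/∂r = -3*p^3 + p*q^2 - 4*r - 5
∇φ at (-1, 2, -1) = (5, 4, -2)
∇φ · b = (5)(-4) + (4)(-4) + (-2)(-1) = -34

-34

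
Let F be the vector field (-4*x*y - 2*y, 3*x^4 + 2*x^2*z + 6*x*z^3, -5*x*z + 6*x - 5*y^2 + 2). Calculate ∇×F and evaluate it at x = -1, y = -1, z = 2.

(∇×F)₁ = ∂F₃/∂y − ∂F₂/∂z = -2*x^2 - 18*x*z^2 - 10*y
(∇×F)₂ = ∂F₁/∂z − ∂F₃/∂x = 5*z - 6
(∇×F)₃ = ∂F₂/∂x − ∂F₁/∂y = 12*x^3 + 4*x*z + 4*x + 6*z^3 + 2
∇×F = (-2*x^2 - 18*x*z^2 - 10*y, 5*z - 6, 12*x^3 + 4*x*z + 4*x + 6*z^3 + 2)
At (-1, -1, 2): (80, 4, 26).

(80, 4, 26)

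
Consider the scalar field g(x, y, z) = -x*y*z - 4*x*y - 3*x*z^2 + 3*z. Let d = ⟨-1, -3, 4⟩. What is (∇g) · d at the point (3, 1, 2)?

∂g/∂x = -y*z - 4*y - 3*z^2
∂g/∂y = -x*z - 4*x
∂g/∂z = -x*y - 6*x*z + 3
∇g at (3, 1, 2) = (-18, -18, -36)
∇g · d = (-18)(-1) + (-18)(-3) + (-36)(4) = -72

-72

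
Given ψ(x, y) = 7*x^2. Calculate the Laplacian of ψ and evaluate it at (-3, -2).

∂²ψ/∂x² = 14
∂²ψ/∂y² = 0
∇²ψ = 14
At (-3, -2): 14.

14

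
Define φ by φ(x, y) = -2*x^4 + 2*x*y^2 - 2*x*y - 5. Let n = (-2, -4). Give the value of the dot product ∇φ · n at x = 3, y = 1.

∂φ/∂x = -8*x^3 + 2*y^2 - 2*y
∂φ/∂y = 4*x*y - 2*x
∇φ at (3, 1) = (-216, 6)
∇φ · n = (-216)(-2) + (6)(-4) = 408

408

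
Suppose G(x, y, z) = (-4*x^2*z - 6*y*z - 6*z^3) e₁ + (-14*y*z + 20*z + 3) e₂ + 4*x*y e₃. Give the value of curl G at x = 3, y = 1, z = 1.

(∇×G)₁ = ∂G₃/∂y − ∂G₂/∂z = 4*x + 14*y - 20
(∇×G)₂ = ∂G₁/∂z − ∂G₃/∂x = -4*x^2 - 10*y - 18*z^2
(∇×G)₃ = ∂G₂/∂x − ∂G₁/∂y = 6*z
∇×G = (4*x + 14*y - 20, -4*x^2 - 10*y - 18*z^2, 6*z)
At (3, 1, 1): (6, -64, 6).

(6, -64, 6)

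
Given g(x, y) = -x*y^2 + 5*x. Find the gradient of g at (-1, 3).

∂g/∂x = -y^2 + 5
∂g/∂y = -2*x*y
∇g = (-y^2 + 5, -2*x*y)
At (-1, 3): (-4, 6).

(-4, 6)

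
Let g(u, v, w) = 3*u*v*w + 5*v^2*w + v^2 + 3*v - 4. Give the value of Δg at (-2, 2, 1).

12

∂²g/∂u² = 0
∂²g/∂v² = 2*(5*w + 1)
∂²g/∂w² = 0
∇²g = 10*w + 2
At (-2, 2, 1): 12.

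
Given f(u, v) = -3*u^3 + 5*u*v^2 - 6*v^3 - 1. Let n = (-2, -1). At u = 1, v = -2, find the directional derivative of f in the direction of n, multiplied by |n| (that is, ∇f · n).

70

∂f/∂u = -9*u^2 + 5*v^2
∂f/∂v = 10*u*v - 18*v^2
∇f at (1, -2) = (11, -92)
∇f · n = (11)(-2) + (-92)(-1) = 70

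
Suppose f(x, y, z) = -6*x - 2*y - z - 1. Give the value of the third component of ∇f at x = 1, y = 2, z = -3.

(∇f)_3 = ∂f/∂z = -1
At (1, 2, -3): -1.

-1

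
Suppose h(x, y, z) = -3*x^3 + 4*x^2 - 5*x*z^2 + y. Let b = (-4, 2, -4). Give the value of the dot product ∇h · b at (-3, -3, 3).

242

∂h/∂x = -9*x^2 + 8*x - 5*z^2
∂h/∂y = 1
∂h/∂z = -10*x*z
∇h at (-3, -3, 3) = (-150, 1, 90)
∇h · b = (-150)(-4) + (1)(2) + (90)(-4) = 242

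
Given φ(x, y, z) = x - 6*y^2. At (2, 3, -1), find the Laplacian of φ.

∂²φ/∂x² = 0
∂²φ/∂y² = -12
∂²φ/∂z² = 0
∇²φ = -12
At (2, 3, -1): -12.

-12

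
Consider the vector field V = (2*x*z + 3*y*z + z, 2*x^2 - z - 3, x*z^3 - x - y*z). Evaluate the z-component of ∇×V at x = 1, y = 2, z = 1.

1

(∇×V)_3 = ∂V₂/∂x − ∂V₁/∂y
= 4*x − (3*z)
= 4*x - 3*z
At (1, 2, 1): 1.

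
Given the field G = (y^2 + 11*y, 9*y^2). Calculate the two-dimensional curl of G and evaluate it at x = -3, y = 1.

-13

∂G₂/∂x = 0
∂G₁/∂y = 2*y + 11
Scalar curl = -2*y - 11
At (-3, 1): -13.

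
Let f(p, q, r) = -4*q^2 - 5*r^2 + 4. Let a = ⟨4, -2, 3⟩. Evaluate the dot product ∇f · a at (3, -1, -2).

∂f/∂p = 0
∂f/∂q = -8*q
∂f/∂r = -10*r
∇f at (3, -1, -2) = (0, 8, 20)
∇f · a = (0)(4) + (8)(-2) + (20)(3) = 44

44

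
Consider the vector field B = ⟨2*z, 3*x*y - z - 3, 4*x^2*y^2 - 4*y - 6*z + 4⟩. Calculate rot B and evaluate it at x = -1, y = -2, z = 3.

(-19, 34, -6)

(∇×B)₁ = ∂B₃/∂y − ∂B₂/∂z = 8*x^2*y - 3
(∇×B)₂ = ∂B₁/∂z − ∂B₃/∂x = -8*x*y^2 + 2
(∇×B)₃ = ∂B₂/∂x − ∂B₁/∂y = 3*y
∇×B = (8*x^2*y - 3, -8*x*y^2 + 2, 3*y)
At (-1, -2, 3): (-19, 34, -6).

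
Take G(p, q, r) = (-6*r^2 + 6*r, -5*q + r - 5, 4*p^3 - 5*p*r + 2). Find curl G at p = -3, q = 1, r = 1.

(∇×G)₁ = ∂G₃/∂q − ∂G₂/∂r = -1
(∇×G)₂ = ∂G₁/∂r − ∂G₃/∂p = -12*p^2 - 7*r + 6
(∇×G)₃ = ∂G₂/∂p − ∂G₁/∂q = 0
∇×G = (-1, -12*p^2 - 7*r + 6, 0)
At (-3, 1, 1): (-1, -109, 0).

(-1, -109, 0)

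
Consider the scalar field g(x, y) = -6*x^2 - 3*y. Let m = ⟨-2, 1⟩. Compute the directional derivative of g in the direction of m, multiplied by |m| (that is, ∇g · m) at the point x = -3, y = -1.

-75

∂g/∂x = -12*x
∂g/∂y = -3
∇g at (-3, -1) = (36, -3)
∇g · m = (36)(-2) + (-3)(1) = -75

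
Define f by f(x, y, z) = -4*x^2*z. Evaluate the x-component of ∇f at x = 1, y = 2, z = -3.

24

(∇f)_1 = ∂f/∂x = -8*x*z
At (1, 2, -3): 24.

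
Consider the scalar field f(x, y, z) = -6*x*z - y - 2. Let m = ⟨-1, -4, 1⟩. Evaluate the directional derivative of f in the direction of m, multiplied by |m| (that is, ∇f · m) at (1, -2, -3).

∂f/∂x = -6*z
∂f/∂y = -1
∂f/∂z = -6*x
∇f at (1, -2, -3) = (18, -1, -6)
∇f · m = (18)(-1) + (-1)(-4) + (-6)(1) = -20

-20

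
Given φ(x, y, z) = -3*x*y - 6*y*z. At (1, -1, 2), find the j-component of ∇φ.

(∇φ)_2 = ∂φ/∂y = -3*x - 6*z
At (1, -1, 2): -15.

-15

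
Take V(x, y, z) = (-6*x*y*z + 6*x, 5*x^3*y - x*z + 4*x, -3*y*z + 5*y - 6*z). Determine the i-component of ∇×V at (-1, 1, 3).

-5

(∇×V)_1 = ∂V₃/∂y − ∂V₂/∂z
= -3*z + 5 − (-x)
= x - 3*z + 5
At (-1, 1, 3): -5.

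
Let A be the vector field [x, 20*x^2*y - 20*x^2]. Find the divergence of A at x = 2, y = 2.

∂A₁/∂x = 1
∂A₂/∂y = 20*x^2
∇·A = 20*x^2 + 1
At (2, 2): 81.

81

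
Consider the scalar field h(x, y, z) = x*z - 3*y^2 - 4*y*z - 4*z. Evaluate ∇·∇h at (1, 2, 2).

∂²h/∂x² = 0
∂²h/∂y² = -6
∂²h/∂z² = 0
∇²h = -6
At (1, 2, 2): -6.

-6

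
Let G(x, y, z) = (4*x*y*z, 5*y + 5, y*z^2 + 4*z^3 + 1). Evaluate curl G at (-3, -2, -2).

(4, 24, -24)

(∇×G)₁ = ∂G₃/∂y − ∂G₂/∂z = z^2
(∇×G)₂ = ∂G₁/∂z − ∂G₃/∂x = 4*x*y
(∇×G)₃ = ∂G₂/∂x − ∂G₁/∂y = -4*x*z
∇×G = (z^2, 4*x*y, -4*x*z)
At (-3, -2, -2): (4, 24, -24).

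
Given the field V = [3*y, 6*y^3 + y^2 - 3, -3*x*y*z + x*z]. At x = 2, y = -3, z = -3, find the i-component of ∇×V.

18

(∇×V)_1 = ∂V₃/∂y − ∂V₂/∂z
= -3*x*z − (0)
= -3*x*z
At (2, -3, -3): 18.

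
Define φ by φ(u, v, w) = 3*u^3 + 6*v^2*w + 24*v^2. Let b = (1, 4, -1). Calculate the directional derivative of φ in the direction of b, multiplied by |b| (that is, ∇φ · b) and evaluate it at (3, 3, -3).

∂φ/∂u = 9*u^2
∂φ/∂v = 12*v*w + 48*v
∂φ/∂w = 6*v^2
∇φ at (3, 3, -3) = (81, 36, 54)
∇φ · b = (81)(1) + (36)(4) + (54)(-1) = 171

171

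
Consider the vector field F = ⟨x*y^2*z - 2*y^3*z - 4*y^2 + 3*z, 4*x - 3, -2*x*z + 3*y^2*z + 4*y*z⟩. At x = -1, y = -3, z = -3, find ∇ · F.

-10

∂F₁/∂x = y^2*z
∂F₂/∂y = 0
∂F₃/∂z = -2*x + 3*y^2 + 4*y
∇·F = -2*x + y^2*z + 3*y^2 + 4*y
At (-1, -3, -3): -10.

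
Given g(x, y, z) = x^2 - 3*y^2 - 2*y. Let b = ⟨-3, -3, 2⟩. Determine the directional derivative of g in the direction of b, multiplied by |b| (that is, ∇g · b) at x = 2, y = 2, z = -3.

30

∂g/∂x = 2*x
∂g/∂y = -6*y - 2
∂g/∂z = 0
∇g at (2, 2, -3) = (4, -14, 0)
∇g · b = (4)(-3) + (-14)(-3) + (0)(2) = 30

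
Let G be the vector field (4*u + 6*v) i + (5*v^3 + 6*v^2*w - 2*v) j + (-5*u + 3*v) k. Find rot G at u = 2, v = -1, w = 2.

(∇×G)₁ = ∂G₃/∂v − ∂G₂/∂w = -6*v^2 + 3
(∇×G)₂ = ∂G₁/∂w − ∂G₃/∂u = 5
(∇×G)₃ = ∂G₂/∂u − ∂G₁/∂v = -6
∇×G = (-6*v^2 + 3, 5, -6)
At (2, -1, 2): (-3, 5, -6).

(-3, 5, -6)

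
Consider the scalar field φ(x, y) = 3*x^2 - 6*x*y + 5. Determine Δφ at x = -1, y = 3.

6

∂²φ/∂x² = 6
∂²φ/∂y² = 0
∇²φ = 6
At (-1, 3): 6.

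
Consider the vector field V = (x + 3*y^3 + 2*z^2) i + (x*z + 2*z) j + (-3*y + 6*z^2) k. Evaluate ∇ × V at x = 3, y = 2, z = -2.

(-8, -8, -38)

(∇×V)₁ = ∂V₃/∂y − ∂V₂/∂z = -x - 5
(∇×V)₂ = ∂V₁/∂z − ∂V₃/∂x = 4*z
(∇×V)₃ = ∂V₂/∂x − ∂V₁/∂y = -9*y^2 + z
∇×V = (-x - 5, 4*z, -9*y^2 + z)
At (3, 2, -2): (-8, -8, -38).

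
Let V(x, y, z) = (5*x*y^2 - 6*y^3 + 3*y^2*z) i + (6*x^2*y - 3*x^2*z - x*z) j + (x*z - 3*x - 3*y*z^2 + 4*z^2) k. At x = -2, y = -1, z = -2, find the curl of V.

(∇×V)₁ = ∂V₃/∂y − ∂V₂/∂z = 3*x^2 + x - 3*z^2
(∇×V)₂ = ∂V₁/∂z − ∂V₃/∂x = 3*y^2 - z + 3
(∇×V)₃ = ∂V₂/∂x − ∂V₁/∂y = 2*x*y - 6*x*z + 18*y^2 - 6*y*z - z
∇×V = (3*x^2 + x - 3*z^2, 3*y^2 - z + 3, 2*x*y - 6*x*z + 18*y^2 - 6*y*z - z)
At (-2, -1, -2): (-2, 8, -12).

(-2, 8, -12)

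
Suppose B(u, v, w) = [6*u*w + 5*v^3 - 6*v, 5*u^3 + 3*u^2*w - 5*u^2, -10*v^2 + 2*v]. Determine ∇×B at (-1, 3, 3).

(-61, -6, -122)

(∇×B)₁ = ∂B₃/∂v − ∂B₂/∂w = -3*u^2 - 20*v + 2
(∇×B)₂ = ∂B₁/∂w − ∂B₃/∂u = 6*u
(∇×B)₃ = ∂B₂/∂u − ∂B₁/∂v = 15*u^2 + 6*u*w - 10*u - 15*v^2 + 6
∇×B = (-3*u^2 - 20*v + 2, 6*u, 15*u^2 + 6*u*w - 10*u - 15*v^2 + 6)
At (-1, 3, 3): (-61, -6, -122).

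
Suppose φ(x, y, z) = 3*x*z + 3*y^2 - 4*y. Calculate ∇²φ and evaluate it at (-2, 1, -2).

6

∂²φ/∂x² = 0
∂²φ/∂y² = 6
∂²φ/∂z² = 0
∇²φ = 6
At (-2, 1, -2): 6.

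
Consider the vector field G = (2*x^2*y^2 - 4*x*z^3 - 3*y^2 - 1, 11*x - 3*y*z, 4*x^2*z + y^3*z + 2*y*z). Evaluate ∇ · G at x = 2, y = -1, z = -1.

28

∂G₁/∂x = 4*x*y^2 - 4*z^3
∂G₂/∂y = -3*z
∂G₃/∂z = 4*x^2 + y^3 + 2*y
∇·G = 4*x^2 + 4*x*y^2 + y^3 + 2*y - 4*z^3 - 3*z
At (2, -1, -1): 28.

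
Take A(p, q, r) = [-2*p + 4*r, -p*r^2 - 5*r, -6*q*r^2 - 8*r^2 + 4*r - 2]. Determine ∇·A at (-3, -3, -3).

-58

∂A₁/∂p = -2
∂A₂/∂q = 0
∂A₃/∂r = -12*q*r - 16*r + 4
∇·A = -12*q*r - 16*r + 2
At (-3, -3, -3): -58.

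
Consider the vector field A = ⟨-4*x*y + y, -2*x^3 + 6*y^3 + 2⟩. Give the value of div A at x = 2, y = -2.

80

∂A₁/∂x = -4*y
∂A₂/∂y = 18*y^2
∇·A = 18*y^2 - 4*y
At (2, -2): 80.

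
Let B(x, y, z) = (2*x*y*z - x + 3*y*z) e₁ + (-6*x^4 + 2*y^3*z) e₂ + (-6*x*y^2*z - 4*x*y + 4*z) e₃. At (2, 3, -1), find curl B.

(10, -21, -185)

(∇×B)₁ = ∂B₃/∂y − ∂B₂/∂z = -12*x*y*z - 4*x - 2*y^3
(∇×B)₂ = ∂B₁/∂z − ∂B₃/∂x = 2*x*y + 6*y^2*z + 7*y
(∇×B)₃ = ∂B₂/∂x − ∂B₁/∂y = -24*x^3 - 2*x*z - 3*z
∇×B = (-12*x*y*z - 4*x - 2*y^3, 2*x*y + 6*y^2*z + 7*y, -24*x^3 - 2*x*z - 3*z)
At (2, 3, -1): (10, -21, -185).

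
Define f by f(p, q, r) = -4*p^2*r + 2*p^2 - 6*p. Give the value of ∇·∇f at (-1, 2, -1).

12

∂²f/∂p² = 4*(-2*r + 1)
∂²f/∂q² = 0
∂²f/∂r² = 0
∇²f = -8*r + 4
At (-1, 2, -1): 12.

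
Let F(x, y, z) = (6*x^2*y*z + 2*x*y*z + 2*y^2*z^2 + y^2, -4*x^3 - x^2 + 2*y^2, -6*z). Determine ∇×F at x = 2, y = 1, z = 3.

(∇×F)₁ = ∂F₃/∂y − ∂F₂/∂z = 0
(∇×F)₂ = ∂F₁/∂z − ∂F₃/∂x = 6*x^2*y + 2*x*y + 4*y^2*z
(∇×F)₃ = ∂F₂/∂x − ∂F₁/∂y = -6*x^2*z - 12*x^2 - 2*x*z - 2*x - 4*y*z^2 - 2*y
∇×F = (0, 6*x^2*y + 2*x*y + 4*y^2*z, -6*x^2*z - 12*x^2 - 2*x*z - 2*x - 4*y*z^2 - 2*y)
At (2, 1, 3): (0, 40, -174).

(0, 40, -174)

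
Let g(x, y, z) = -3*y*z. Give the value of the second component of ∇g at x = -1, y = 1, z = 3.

-9

(∇g)_2 = ∂g/∂y = -3*z
At (-1, 1, 3): -9.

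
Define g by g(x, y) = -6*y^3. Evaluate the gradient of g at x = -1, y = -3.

∂g/∂x = 0
∂g/∂y = -18*y^2
∇g = (0, -18*y^2)
At (-1, -3): (0, -162).

(0, -162)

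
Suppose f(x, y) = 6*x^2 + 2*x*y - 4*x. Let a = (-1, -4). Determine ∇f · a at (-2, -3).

50

∂f/∂x = 12*x + 2*y - 4
∂f/∂y = 2*x
∇f at (-2, -3) = (-34, -4)
∇f · a = (-34)(-1) + (-4)(-4) = 50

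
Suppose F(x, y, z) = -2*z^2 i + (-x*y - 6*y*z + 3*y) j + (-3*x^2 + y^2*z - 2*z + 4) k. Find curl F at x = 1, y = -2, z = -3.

(0, 18, 2)

(∇×F)₁ = ∂F₃/∂y − ∂F₂/∂z = 2*y*z + 6*y
(∇×F)₂ = ∂F₁/∂z − ∂F₃/∂x = 6*x - 4*z
(∇×F)₃ = ∂F₂/∂x − ∂F₁/∂y = -y
∇×F = (2*y*z + 6*y, 6*x - 4*z, -y)
At (1, -2, -3): (0, 18, 2).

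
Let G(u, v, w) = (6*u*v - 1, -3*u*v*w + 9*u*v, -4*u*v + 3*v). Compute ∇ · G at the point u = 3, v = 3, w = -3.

∂G₁/∂u = 6*v
∂G₂/∂v = -3*u*w + 9*u
∂G₃/∂w = 0
∇·G = -3*u*w + 9*u + 6*v
At (3, 3, -3): 72.

72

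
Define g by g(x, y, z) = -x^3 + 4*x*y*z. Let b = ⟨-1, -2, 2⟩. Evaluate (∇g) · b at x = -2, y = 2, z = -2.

-36

∂g/∂x = -3*x^2 + 4*y*z
∂g/∂y = 4*x*z
∂g/∂z = 4*x*y
∇g at (-2, 2, -2) = (-28, 16, -16)
∇g · b = (-28)(-1) + (16)(-2) + (-16)(2) = -36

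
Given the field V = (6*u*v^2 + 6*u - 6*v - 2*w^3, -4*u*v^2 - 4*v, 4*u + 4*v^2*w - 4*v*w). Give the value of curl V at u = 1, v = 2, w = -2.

(∇×V)₁ = ∂V₃/∂v − ∂V₂/∂w = 8*v*w - 4*w
(∇×V)₂ = ∂V₁/∂w − ∂V₃/∂u = -6*w^2 - 4
(∇×V)₃ = ∂V₂/∂u − ∂V₁/∂v = -12*u*v - 4*v^2 + 6
∇×V = (8*v*w - 4*w, -6*w^2 - 4, -12*u*v - 4*v^2 + 6)
At (1, 2, -2): (-24, -28, -34).

(-24, -28, -34)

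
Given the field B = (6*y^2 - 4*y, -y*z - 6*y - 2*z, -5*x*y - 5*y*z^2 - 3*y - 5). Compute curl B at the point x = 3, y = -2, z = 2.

(∇×B)₁ = ∂B₃/∂y − ∂B₂/∂z = -5*x + y - 5*z^2 - 1
(∇×B)₂ = ∂B₁/∂z − ∂B₃/∂x = 5*y
(∇×B)₃ = ∂B₂/∂x − ∂B₁/∂y = -12*y + 4
∇×B = (-5*x + y - 5*z^2 - 1, 5*y, -12*y + 4)
At (3, -2, 2): (-38, -10, 28).

(-38, -10, 28)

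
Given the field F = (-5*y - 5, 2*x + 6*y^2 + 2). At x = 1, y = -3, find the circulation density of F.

7

∂F₂/∂x = 2
∂F₁/∂y = -5
Scalar curl = 7
At (1, -3): 7.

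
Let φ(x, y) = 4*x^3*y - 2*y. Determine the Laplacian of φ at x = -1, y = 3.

-72

∂²φ/∂x² = 24*x*y
∂²φ/∂y² = 0
∇²φ = 24*x*y
At (-1, 3): -72.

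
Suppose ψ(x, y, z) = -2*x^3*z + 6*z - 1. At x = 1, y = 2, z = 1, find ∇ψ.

(-6, 0, 4)

∂ψ/∂x = -6*x^2*z
∂ψ/∂y = 0
∂ψ/∂z = -2*x^3 + 6
∇ψ = (-6*x^2*z, 0, -2*x^3 + 6)
At (1, 2, 1): (-6, 0, 4).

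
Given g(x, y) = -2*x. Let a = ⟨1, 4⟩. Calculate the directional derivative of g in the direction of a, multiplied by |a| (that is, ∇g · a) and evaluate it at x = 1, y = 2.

-2

∂g/∂x = -2
∂g/∂y = 0
∇g at (1, 2) = (-2, 0)
∇g · a = (-2)(1) + (0)(4) = -2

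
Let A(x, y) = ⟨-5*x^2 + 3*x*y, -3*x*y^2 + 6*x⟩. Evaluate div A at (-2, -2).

-10

∂A₁/∂x = -10*x + 3*y
∂A₂/∂y = -6*x*y
∇·A = -6*x*y - 10*x + 3*y
At (-2, -2): -10.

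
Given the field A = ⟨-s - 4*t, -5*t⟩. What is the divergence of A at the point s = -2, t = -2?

-6

∂A₁/∂s = -1
∂A₂/∂t = -5
∇·A = -6
At (-2, -2): -6.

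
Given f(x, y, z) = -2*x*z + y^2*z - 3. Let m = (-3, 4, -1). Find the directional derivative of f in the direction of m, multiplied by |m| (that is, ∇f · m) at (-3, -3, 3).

-69

∂f/∂x = -2*z
∂f/∂y = 2*y*z
∂f/∂z = -2*x + y^2
∇f at (-3, -3, 3) = (-6, -18, 15)
∇f · m = (-6)(-3) + (-18)(4) + (15)(-1) = -69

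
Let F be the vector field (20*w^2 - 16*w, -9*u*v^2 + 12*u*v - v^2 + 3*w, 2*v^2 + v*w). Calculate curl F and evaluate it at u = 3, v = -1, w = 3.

(-4, 104, -21)

(∇×F)₁ = ∂F₃/∂v − ∂F₂/∂w = 4*v + w - 3
(∇×F)₂ = ∂F₁/∂w − ∂F₃/∂u = 40*w - 16
(∇×F)₃ = ∂F₂/∂u − ∂F₁/∂v = -9*v^2 + 12*v
∇×F = (4*v + w - 3, 40*w - 16, -9*v^2 + 12*v)
At (3, -1, 3): (-4, 104, -21).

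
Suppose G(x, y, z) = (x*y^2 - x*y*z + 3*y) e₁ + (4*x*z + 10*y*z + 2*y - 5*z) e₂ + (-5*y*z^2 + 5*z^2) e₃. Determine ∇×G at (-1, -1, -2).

(-1, -1, -11)

(∇×G)₁ = ∂G₃/∂y − ∂G₂/∂z = -4*x - 10*y - 5*z^2 + 5
(∇×G)₂ = ∂G₁/∂z − ∂G₃/∂x = -x*y
(∇×G)₃ = ∂G₂/∂x − ∂G₁/∂y = -2*x*y + x*z + 4*z - 3
∇×G = (-4*x - 10*y - 5*z^2 + 5, -x*y, -2*x*y + x*z + 4*z - 3)
At (-1, -1, -2): (-1, -1, -11).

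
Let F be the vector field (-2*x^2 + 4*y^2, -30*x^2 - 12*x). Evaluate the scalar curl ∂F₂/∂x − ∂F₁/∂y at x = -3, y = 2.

152

∂F₂/∂x = -60*x - 12
∂F₁/∂y = 8*y
Scalar curl = -60*x - 8*y - 12
At (-3, 2): 152.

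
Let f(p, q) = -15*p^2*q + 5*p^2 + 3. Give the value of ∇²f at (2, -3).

∂²f/∂p² = 10*(-3*q + 1)
∂²f/∂q² = 0
∇²f = -30*q + 10
At (2, -3): 100.

100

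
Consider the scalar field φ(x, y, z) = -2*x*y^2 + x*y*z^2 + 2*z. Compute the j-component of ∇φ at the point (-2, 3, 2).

(∇φ)_2 = ∂φ/∂y = -4*x*y + x*z^2
At (-2, 3, 2): 16.

16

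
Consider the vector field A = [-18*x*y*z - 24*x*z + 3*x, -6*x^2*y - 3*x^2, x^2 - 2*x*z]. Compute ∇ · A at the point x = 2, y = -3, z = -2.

-85

∂A₁/∂x = -18*y*z - 24*z + 3
∂A₂/∂y = -6*x^2
∂A₃/∂z = -2*x
∇·A = -6*x^2 - 2*x - 18*y*z - 24*z + 3
At (2, -3, -2): -85.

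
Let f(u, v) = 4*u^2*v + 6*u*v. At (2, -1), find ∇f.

(-22, 28)

∂f/∂u = 8*u*v + 6*v
∂f/∂v = 4*u^2 + 6*u
∇f = (8*u*v + 6*v, 4*u^2 + 6*u)
At (2, -1): (-22, 28).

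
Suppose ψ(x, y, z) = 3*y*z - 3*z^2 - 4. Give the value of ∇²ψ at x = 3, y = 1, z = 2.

∂²ψ/∂x² = 0
∂²ψ/∂y² = 0
∂²ψ/∂z² = -6
∇²ψ = -6
At (3, 1, 2): -6.

-6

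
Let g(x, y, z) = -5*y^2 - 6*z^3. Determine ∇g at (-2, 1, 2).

(0, -10, -72)

∂g/∂x = 0
∂g/∂y = -10*y
∂g/∂z = -18*z^2
∇g = (0, -10*y, -18*z^2)
At (-2, 1, 2): (0, -10, -72).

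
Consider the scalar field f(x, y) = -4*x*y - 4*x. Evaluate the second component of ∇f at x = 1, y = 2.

-4

(∇f)_2 = ∂f/∂y = -4*x
At (1, 2): -4.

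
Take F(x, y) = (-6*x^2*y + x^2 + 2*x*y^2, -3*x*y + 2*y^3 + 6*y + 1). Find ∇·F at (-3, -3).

∂F₁/∂x = -12*x*y + 2*x + 2*y^2
∂F₂/∂y = -3*x + 6*y^2 + 6
∇·F = -12*x*y - x + 8*y^2 + 6
At (-3, -3): -27.

-27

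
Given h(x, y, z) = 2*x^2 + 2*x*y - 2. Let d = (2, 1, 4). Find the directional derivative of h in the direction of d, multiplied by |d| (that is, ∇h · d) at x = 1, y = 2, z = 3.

∂h/∂x = 4*x + 2*y
∂h/∂y = 2*x
∂h/∂z = 0
∇h at (1, 2, 3) = (8, 2, 0)
∇h · d = (8)(2) + (2)(1) + (0)(4) = 18

18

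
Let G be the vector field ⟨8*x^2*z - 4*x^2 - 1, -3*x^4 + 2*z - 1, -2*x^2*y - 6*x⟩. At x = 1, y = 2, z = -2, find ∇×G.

(-4, 22, -12)

(∇×G)₁ = ∂G₃/∂y − ∂G₂/∂z = -2*x^2 - 2
(∇×G)₂ = ∂G₁/∂z − ∂G₃/∂x = 8*x^2 + 4*x*y + 6
(∇×G)₃ = ∂G₂/∂x − ∂G₁/∂y = -12*x^3
∇×G = (-2*x^2 - 2, 8*x^2 + 4*x*y + 6, -12*x^3)
At (1, 2, -2): (-4, 22, -12).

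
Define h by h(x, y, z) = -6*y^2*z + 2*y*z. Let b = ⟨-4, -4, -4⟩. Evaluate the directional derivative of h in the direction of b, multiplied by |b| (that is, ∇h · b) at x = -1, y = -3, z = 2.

-64

∂h/∂x = 0
∂h/∂y = -12*y*z + 2*z
∂h/∂z = -6*y^2 + 2*y
∇h at (-1, -3, 2) = (0, 76, -60)
∇h · b = (0)(-4) + (76)(-4) + (-60)(-4) = -64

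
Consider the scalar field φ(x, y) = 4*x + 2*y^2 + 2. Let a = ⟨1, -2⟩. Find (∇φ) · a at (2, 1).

∂φ/∂x = 4
∂φ/∂y = 4*y
∇φ at (2, 1) = (4, 4)
∇φ · a = (4)(1) + (4)(-2) = -4

-4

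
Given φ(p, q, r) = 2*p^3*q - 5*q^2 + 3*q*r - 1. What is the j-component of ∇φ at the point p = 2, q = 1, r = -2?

0

(∇φ)_2 = ∂φ/∂q = 2*p^3 - 10*q + 3*r
At (2, 1, -2): 0.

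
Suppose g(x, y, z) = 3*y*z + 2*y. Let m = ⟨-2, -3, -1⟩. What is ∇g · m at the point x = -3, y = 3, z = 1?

-24

∂g/∂x = 0
∂g/∂y = 3*z + 2
∂g/∂z = 3*y
∇g at (-3, 3, 1) = (0, 5, 9)
∇g · m = (0)(-2) + (5)(-3) + (9)(-1) = -24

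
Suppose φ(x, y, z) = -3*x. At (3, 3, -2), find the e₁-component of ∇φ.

(∇φ)_1 = ∂φ/∂x = -3
At (3, 3, -2): -3.

-3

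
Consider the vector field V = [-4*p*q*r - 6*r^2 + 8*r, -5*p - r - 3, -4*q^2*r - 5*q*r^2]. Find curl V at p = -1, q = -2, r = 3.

(4, -36, -17)

(∇×V)₁ = ∂V₃/∂q − ∂V₂/∂r = -8*q*r - 5*r^2 + 1
(∇×V)₂ = ∂V₁/∂r − ∂V₃/∂p = -4*p*q - 12*r + 8
(∇×V)₃ = ∂V₂/∂p − ∂V₁/∂q = 4*p*r - 5
∇×V = (-8*q*r - 5*r^2 + 1, -4*p*q - 12*r + 8, 4*p*r - 5)
At (-1, -2, 3): (4, -36, -17).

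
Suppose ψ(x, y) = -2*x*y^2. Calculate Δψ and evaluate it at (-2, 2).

8

∂²ψ/∂x² = 0
∂²ψ/∂y² = -4*x
∇²ψ = -4*x
At (-2, 2): 8.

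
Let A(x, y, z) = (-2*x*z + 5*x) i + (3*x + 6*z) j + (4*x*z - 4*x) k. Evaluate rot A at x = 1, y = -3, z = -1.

(∇×A)₁ = ∂A₃/∂y − ∂A₂/∂z = -6
(∇×A)₂ = ∂A₁/∂z − ∂A₃/∂x = -2*x - 4*z + 4
(∇×A)₃ = ∂A₂/∂x − ∂A₁/∂y = 3
∇×A = (-6, -2*x - 4*z + 4, 3)
At (1, -3, -1): (-6, 6, 3).

(-6, 6, 3)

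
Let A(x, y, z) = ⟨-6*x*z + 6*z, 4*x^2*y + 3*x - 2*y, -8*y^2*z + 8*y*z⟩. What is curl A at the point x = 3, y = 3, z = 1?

(-40, -12, 75)

(∇×A)₁ = ∂A₃/∂y − ∂A₂/∂z = -16*y*z + 8*z
(∇×A)₂ = ∂A₁/∂z − ∂A₃/∂x = -6*x + 6
(∇×A)₃ = ∂A₂/∂x − ∂A₁/∂y = 8*x*y + 3
∇×A = (-16*y*z + 8*z, -6*x + 6, 8*x*y + 3)
At (3, 3, 1): (-40, -12, 75).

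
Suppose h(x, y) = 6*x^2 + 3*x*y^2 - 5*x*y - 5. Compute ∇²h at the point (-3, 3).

∂²h/∂x² = 12
∂²h/∂y² = 6*x
∇²h = 6*x + 12
At (-3, 3): -6.

-6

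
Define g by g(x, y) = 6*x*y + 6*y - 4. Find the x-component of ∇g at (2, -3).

-18

(∇g)_1 = ∂g/∂x = 6*y
At (2, -3): -18.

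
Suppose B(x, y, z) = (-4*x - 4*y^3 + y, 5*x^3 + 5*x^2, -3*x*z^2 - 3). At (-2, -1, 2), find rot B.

(0, 12, 51)

(∇×B)₁ = ∂B₃/∂y − ∂B₂/∂z = 0
(∇×B)₂ = ∂B₁/∂z − ∂B₃/∂x = 3*z^2
(∇×B)₃ = ∂B₂/∂x − ∂B₁/∂y = 15*x^2 + 10*x + 12*y^2 - 1
∇×B = (0, 3*z^2, 15*x^2 + 10*x + 12*y^2 - 1)
At (-2, -1, 2): (0, 12, 51).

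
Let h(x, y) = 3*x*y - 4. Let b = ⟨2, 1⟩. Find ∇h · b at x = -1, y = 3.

15

∂h/∂x = 3*y
∂h/∂y = 3*x
∇h at (-1, 3) = (9, -3)
∇h · b = (9)(2) + (-3)(1) = 15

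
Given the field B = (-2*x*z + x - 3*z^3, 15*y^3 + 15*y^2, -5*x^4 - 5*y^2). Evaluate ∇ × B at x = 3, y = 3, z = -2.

(-30, 498, 0)

(∇×B)₁ = ∂B₃/∂y − ∂B₂/∂z = -10*y
(∇×B)₂ = ∂B₁/∂z − ∂B₃/∂x = 20*x^3 - 2*x - 9*z^2
(∇×B)₃ = ∂B₂/∂x − ∂B₁/∂y = 0
∇×B = (-10*y, 20*x^3 - 2*x - 9*z^2, 0)
At (3, 3, -2): (-30, 498, 0).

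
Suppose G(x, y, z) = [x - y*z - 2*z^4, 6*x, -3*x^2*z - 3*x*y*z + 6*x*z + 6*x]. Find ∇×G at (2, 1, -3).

(∇×G)₁ = ∂G₃/∂y − ∂G₂/∂z = -3*x*z
(∇×G)₂ = ∂G₁/∂z − ∂G₃/∂x = 6*x*z + 3*y*z - y - 8*z^3 - 6*z - 6
(∇×G)₃ = ∂G₂/∂x − ∂G₁/∂y = z + 6
∇×G = (-3*x*z, 6*x*z + 3*y*z - y - 8*z^3 - 6*z - 6, z + 6)
At (2, 1, -3): (18, 182, 3).

(18, 182, 3)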